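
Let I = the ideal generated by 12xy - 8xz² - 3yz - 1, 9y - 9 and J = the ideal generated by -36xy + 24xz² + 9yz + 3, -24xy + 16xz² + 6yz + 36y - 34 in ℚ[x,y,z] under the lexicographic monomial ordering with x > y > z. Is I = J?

Since reduced Gröbner bases are canonical representatives of ideals under a given ordering, it suffices to compute and compare them.
Buchberger on the first generating set:
f_1 = 12xy - 8xz² - 3yz - 1, LT = xy.
f_2 = 9y - 9, LT = y.

S(f_1,f_2): lcm = xy. S = -⅔xz² + x - ¼yz - 1/12.
  leading term xz²: no divisor's leading term divides it; move -⅔xz² to the remainder.
  leading term x: no divisor's leading term divides it; move x to the remainder.
  leading term yz: subtract (-1/36z)·f_2 from -¼yz - 1/12 → -¼z - 1/12
  leading term z: no divisor's leading term divides it; move -¼z to the remainder.
  leading term 1: no divisor's leading term divides it; move -1/12 to the remainder.
  remainder -⅔xz² + x - ¼z - 1/12 ≠ 0; add g_3 = -⅔xz² + x - ¼z - 1/12 to the basis.

The other S-polynomials (S(f_1,g_3), S(f_2,g_3)) all reduce to 0 modulo the current basis, so we have a Gröbner basis.
Inter-reduce: drop elements whose leading term is divisible by another's, tail-reduce, and make monic.
Reduced Gröbner basis: {xz² - 3/2x + ⅜z + ⅛, y - 1}.

Buchberger on the second generating set:
h_1 = -36xy + 24xz² + 9yz + 3, LT = xy.
h_2 = -24xy + 16xz² + 6yz + 36y - 34, LT = xy.

S(h_1,h_2): lcm = xy. S = 3/2y - 3/2.
  leading term y: no divisor's leading term divides it; move 3/2y to the remainder.
  leading term 1: no divisor's leading term divides it; move -3/2 to the remainder.
  remainder 3/2y - 3/2 ≠ 0; add k_3 = 3/2y - 3/2 to the basis.

S(h_1,k_3): lcm = xy. S = -⅔xz² + x - ¼yz - 1/12.
  leading term xz²: no divisor's leading term divides it; move -⅔xz² to the remainder.
  leading term x: no divisor's leading term divides it; move x to the remainder.
  leading term yz: subtract (-⅙z)·k_3 from -¼yz - 1/12 → -¼z - 1/12
  leading term z: no divisor's leading term divides it; move -¼z to the remainder.
  leading term 1: no divisor's leading term divides it; move -1/12 to the remainder.
  remainder -⅔xz² + x - ¼z - 1/12 ≠ 0; add k_4 = -⅔xz² + x - ¼z - 1/12 to the basis.

The other S-polynomials (S(h_2,k_3), S(h_1,k_4), S(h_2,k_4), S(k_3,k_4)) all reduce to 0 modulo the current basis, so we have a Gröbner basis.
Inter-reduce: drop elements whose leading term is divisible by another's, tail-reduce, and make monic.
Reduced Gröbner basis: {xz² - 3/2x + ⅜z + ⅛, y - 1}.

Same reduced basis, so the two generating sets span the same ideal.

Yes, the ideals are equal.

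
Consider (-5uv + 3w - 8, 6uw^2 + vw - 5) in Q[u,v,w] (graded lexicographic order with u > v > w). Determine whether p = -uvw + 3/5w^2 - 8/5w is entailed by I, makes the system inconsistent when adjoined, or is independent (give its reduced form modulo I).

First compute the reduced Gröbner basis of I by Buchberger's algorithm.
f_1 = -5uv + 3w - 8, LT = uv.
f_2 = 6uw^2 + vw - 5, LT = uw^2.

S(f_1,f_2): lcm = uvw^2. S = -1/6v^2w - 3/5w^3 + 8/5w^2 + 5/6v.
  leading term v^2w: no divisor's leading term divides it; move -1/6v^2w to the remainder.
  leading term w^3: no divisor's leading term divides it; move -3/5w^3 to the remainder.
  leading term w^2: no divisor's leading term divides it; move 8/5w^2 to the remainder.
  leading term v: no divisor's leading term divides it; move 5/6v to the remainder.
  remainder -1/6v^2w - 3/5w^3 + 8/5w^2 + 5/6v ≠ 0; add h_3 = -1/6v^2w - 3/5w^3 + 8/5w^2 + 5/6v to the basis.

The other S-polynomials (S(f_1,h_3), S(f_2,h_3)) all reduce to 0 modulo the current basis, so we have a Gröbner basis.
Inter-reduce: drop elements whose leading term is divisible by another's, tail-reduce, and make monic.
Reduced Gröbner basis: {uw^2 + 1/6vw - 5/6, v^2w + 18/5w^3 - 48/5w^2 - 5v, uv - 3/5w + 8/5}.
Label its elements g_1 = uw^2 + 1/6vw - 5/6, g_2 = v^2w + 18/5w^3 - 48/5w^2 - 5v, g_3 = uv - 3/5w + 8/5.

Reduce p = -uvw + 3/5w^2 - 8/5w modulo G:
  leading term uvw: subtract (-w)·g_3 from -uvw + 3/5w^2 - 8/5w → 0
  normal form = 0.
Since the normal form is 0, p ∈ I.

-uvw + 3/5w^2 - 8/5w lies in I (it reduces to 0).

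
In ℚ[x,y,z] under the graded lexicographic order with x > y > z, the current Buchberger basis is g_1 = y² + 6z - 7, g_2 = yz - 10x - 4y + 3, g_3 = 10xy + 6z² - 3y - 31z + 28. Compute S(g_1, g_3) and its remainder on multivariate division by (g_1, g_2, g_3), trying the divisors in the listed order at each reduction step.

S(g_1, g_3) = -⅗yz² + 6xz + 3/10y² + 31/10yz - 7x - 14/5y; remainder on division = 0.

lcm(LM(g_1), LM(g_3)) = xy².
S = (lcm/LT(g_1))·g_1 − (lcm/LT(g_3))·g_3 = -⅗yz² + 6xz + 3/10y² + 31/10yz - 7x - 14/5y.
Reduce S modulo (g_1, g_2, g_3) in that order:
  leading term yz²: subtract (-⅗z)·g_2 from -⅗yz² + 6xz + 3/10y² + 31/10yz - 7x - 14/5y → 3/10y² + 7/10yz - 7x - 14/5y + 9/5z
  leading term y²: subtract (3/10)·g_1 from 3/10y² + 7/10yz - 7x - 14/5y + 9/5z → 7/10yz - 7x - 14/5y + 21/10
  leading term yz: subtract (7/10)·g_2 from 7/10yz - 7x - 14/5y + 21/10 → 0
The remainder is 0, so this S-polynomial contributes no new basis element.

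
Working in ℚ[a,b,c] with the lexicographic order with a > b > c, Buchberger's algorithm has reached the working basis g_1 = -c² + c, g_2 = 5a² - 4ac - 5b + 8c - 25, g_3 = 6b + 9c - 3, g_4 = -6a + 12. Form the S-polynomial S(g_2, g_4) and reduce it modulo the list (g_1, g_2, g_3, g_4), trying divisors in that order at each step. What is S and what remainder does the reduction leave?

S(g_2, g_4) = -⅘ac + 2a - b + 8/5c - 5; remainder on division = 3/2c - 3/2.

lcm(LM(g_2), LM(g_4)) = a².
S = (lcm/LT(g_2))·g_2 − (lcm/LT(g_4))·g_4 = -⅘ac + 2a - b + 8/5c - 5.
Reduce S modulo (g_1, g_2, g_3, g_4) in that order:
  leading term ac: subtract (2/15c)·g_4 from -⅘ac + 2a - b + 8/5c - 5 → 2a - b - 5
  leading term a: subtract (-⅓)·g_4 from 2a - b - 5 → -b - 1
  leading term b: subtract (-⅙)·g_3 from -b - 1 → 3/2c - 3/2
  leading term c: no divisor's leading term divides it; move 3/2c to the remainder.
  leading term 1: no divisor's leading term divides it; move -3/2 to the remainder.
The remainder 3/2c - 3/2 is nonzero, so it would be added as the next basis element.
An S-polynomial is built so that the two leading terms cancel; whether anything survives reduction is exactly the Gröbner-basis criterion.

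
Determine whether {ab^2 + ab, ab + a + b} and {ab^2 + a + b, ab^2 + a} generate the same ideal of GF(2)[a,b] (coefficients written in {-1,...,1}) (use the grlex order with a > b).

No, the ideals differ.

Since reduced Gröbner bases are canonical representatives of ideals under a given ordering, it suffices to compute and compare them.
Buchberger on the first generating set:
f_1 = ab^2 + ab, LT = ab^2.
f_2 = ab + a + b, LT = ab.

S(f_1,f_2): lcm = ab^2. S = b^2.
  leading term b^2: no divisor's leading term divides it; move b^2 to the remainder.
  remainder b^2 ≠ 0; add g_3 = b^2 to the basis.

S(f_1,g_3): lcm = ab^2. S = ab.
  leading term ab: subtract (1)·f_2 from ab → a + b
  leading term a: no divisor's leading term divides it; move a to the remainder.
  leading term b: no divisor's leading term divides it; move b to the remainder.
  remainder a + b ≠ 0; add g_4 = a + b to the basis.

The other S-polynomials (S(f_2,g_3), S(f_1,g_4), S(f_2,g_4), S(g_3,g_4)) all reduce to 0 modulo the current basis, so we have a Gröbner basis.
Inter-reduce: drop elements whose leading term is divisible by another's, tail-reduce, and make monic.
Reduced Gröbner basis: {b^2, a + b}.

Buchberger on the second generating set:
h_1 = ab^2 + a + b, LT = ab^2.
h_2 = ab^2 + a, LT = ab^2.

S(h_1,h_2): lcm = ab^2. S = b.
  leading term b: no divisor's leading term divides it; move b to the remainder.
  remainder b ≠ 0; add k_3 = b to the basis.

S(h_1,k_3): lcm = ab^2. S = a + b.
  leading term a: no divisor's leading term divides it; move a to the remainder.
  leading term b: subtract (1)·k_3 from b → 0
  remainder a ≠ 0; add k_4 = a to the basis.

The other S-polynomials (S(h_2,k_3), S(h_1,k_4), S(h_2,k_4), S(k_3,k_4)) all reduce to 0 modulo the current basis, so we have a Gröbner basis.
Inter-reduce: drop elements whose leading term is divisible by another's, tail-reduce, and make monic.
Reduced Gröbner basis: {a, b}.

These differ, so the ideals are not equal.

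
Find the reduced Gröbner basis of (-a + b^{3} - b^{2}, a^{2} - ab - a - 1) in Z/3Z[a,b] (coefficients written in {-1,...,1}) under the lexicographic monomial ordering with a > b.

G = {a - b^{3} + b^{2}, b^{6} + b^{5} + b^{2} - 1}

Buchberger's algorithm terminates because the ascending chain of leading-term ideals stabilizes.

f_1 = -a + b^{3} - b^{2}, LT = a.
f_2 = a^{2} - ab - a - 1, LT = a^{2}.

S(f_1,f_2): lcm = a^{2}. S = -ab^{3} + ab^{2} + ab + a + 1.
  leading term ab^{3}: subtract (b^{3})·f_1 from -ab^{3} + ab^{2} + ab + a + 1 → ab^{2} + ab + a - b^{6} + b^{5} + 1
  leading term ab^{2}: subtract (-b^{2})·f_1 from ab^{2} + ab + a - b^{6} + b^{5} + 1 → ab + a - b^{6} - b^{5} - b^{4} + 1
  leading term ab: subtract (-b)·f_1 from ab + a - b^{6} - b^{5} - b^{4} + 1 → a - b^{6} - b^{5} - b^{3} + 1
  leading term a: subtract (-1)·f_1 from a - b^{6} - b^{5} - b^{3} + 1 → -b^{6} - b^{5} - b^{2} + 1
  leading term b^{6}: no divisor's leading term divides it; move -b^{6} to the remainder.
  leading term b^{5}: no divisor's leading term divides it; move -b^{5} to the remainder.
  leading term b^{2}: no divisor's leading term divides it; move -b^{2} to the remainder.
  leading term 1: no divisor's leading term divides it; move 1 to the remainder.
  remainder -b^{6} - b^{5} - b^{2} + 1 ≠ 0; add g_3 = -b^{6} - b^{5} - b^{2} + 1 to the basis.

The other S-polynomials (S(f_1,g_3), S(f_2,g_3)) all reduce to 0 modulo the current basis, so we have a Gröbner basis.
Inter-reduce: drop elements whose leading term is divisible by another's, tail-reduce, and make monic.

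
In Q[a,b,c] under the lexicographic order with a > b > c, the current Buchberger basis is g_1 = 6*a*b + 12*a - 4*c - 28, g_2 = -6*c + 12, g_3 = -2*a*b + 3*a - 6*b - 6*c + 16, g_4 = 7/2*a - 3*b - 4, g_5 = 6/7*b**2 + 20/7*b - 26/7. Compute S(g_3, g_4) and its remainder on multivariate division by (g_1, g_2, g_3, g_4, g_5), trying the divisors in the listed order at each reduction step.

lcm(LM(g_3), LM(g_4)) = a*b.
S = (lcm/LT(g_3))·g_3 − (lcm/LT(g_4))·g_4 = -3/2*a + 6/7*b**2 + 29/7*b + 3*c - 8.
Reduce S modulo (g_1, g_2, g_3, g_4, g_5) in that order:
  leading term a: subtract (-3/7)·g_4 from -3/2*a + 6/7*b**2 + 29/7*b + 3*c - 8 → 6/7*b**2 + 20/7*b + 3*c - 68/7
  leading term b**2: subtract (1)·g_5 from 6/7*b**2 + 20/7*b + 3*c - 68/7 → 3*c - 6
  leading term c: subtract (-1/2)·g_2 from 3*c - 6 → 0
The remainder is 0, so this S-polynomial contributes no new basis element.
An S-polynomial is built so that the two leading terms cancel; whether anything survives reduction is exactly the Gröbner-basis criterion.

S(g_3, g_4) = -3/2*a + 6/7*b**2 + 29/7*b + 3*c - 8; remainder on division = 0.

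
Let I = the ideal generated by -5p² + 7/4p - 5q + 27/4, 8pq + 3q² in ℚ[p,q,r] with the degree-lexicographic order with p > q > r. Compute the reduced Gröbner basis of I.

The reduced Gröbner basis is the canonical form of the ideal for this ordering.

f_1 = -5p² + 7/4p - 5q + 27/4, LT = p².
f_2 = 8pq + 3q², LT = pq.

S(f_1,f_2): lcm = p²q. S = -⅜pq² - 7/20pq + q² - 27/20q.
  leading term pq²: subtract (-3/64q)·f_2 from -⅜pq² - 7/20pq + q² - 27/20q → 9/64q³ - 7/20pq + q² - 27/20q
  leading term q³: no divisor's leading term divides it; move 9/64q³ to the remainder.
  leading term pq: subtract (-7/160)·f_2 from -7/20pq + q² - 27/20q → 181/160q² - 27/20q
  leading term q²: no divisor's leading term divides it; move 181/160q² to the remainder.
  leading term q: no divisor's leading term divides it; move -27/20q to the remainder.
  remainder 9/64q³ + 181/160q² - 27/20q ≠ 0; add g_3 = 9/64q³ + 181/160q² - 27/20q to the basis.

The other S-polynomials (S(f_1,g_3), S(f_2,g_3)) all reduce to 0 modulo the current basis, so we have a Gröbner basis.

G = {q³ + 362/45q² - 48/5q, p² - 7/20p + q - 27/20, pq + ⅜q²}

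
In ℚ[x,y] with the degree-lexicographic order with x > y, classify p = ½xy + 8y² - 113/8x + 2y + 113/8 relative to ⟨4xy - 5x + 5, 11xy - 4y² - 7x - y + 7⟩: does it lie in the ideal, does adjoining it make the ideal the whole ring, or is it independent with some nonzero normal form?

½xy + 8y² - 113/8x + 2y + 113/8 lies in I (it reduces to 0).

First compute the reduced Gröbner basis of I by Buchberger's algorithm.
f_1 = 4xy - 5x + 5, LT = xy.
f_2 = 11xy - 4y² - 7x - y + 7, LT = xy.

S(f_1,f_2): lcm = xy. S = 4/11y² - 27/44x + 1/11y + 27/44.
  leading term y²: no divisor's leading term divides it; move 4/11y² to the remainder.
  leading term x: no divisor's leading term divides it; move -27/44x to the remainder.
  leading term y: no divisor's leading term divides it; move 1/11y to the remainder.
  leading term 1: no divisor's leading term divides it; move 27/44 to the remainder.
  remainder 4/11y² - 27/44x + 1/11y + 27/44 ≠ 0; add h_3 = 4/11y² - 27/44x + 1/11y + 27/44 to the basis.

S(f_1,h_3): lcm = xy². S = 27/16x² - 3/2xy - 27/16x + 5/4y.
  leading term x²: no divisor's leading term divides it; move 27/16x² to the remainder.
  leading term xy: subtract (-⅜)·f_1 from -3/2xy - 27/16x + 5/4y → -57/16x + 5/4y + 15/8
  leading term x: no divisor's leading term divides it; move -57/16x to the remainder.
  leading term y: no divisor's leading term divides it; move 5/4y to the remainder.
  leading term 1: no divisor's leading term divides it; move 15/8 to the remainder.
  remainder 27/16x² - 57/16x + 5/4y + 15/8 ≠ 0; add h_4 = 27/16x² - 57/16x + 5/4y + 15/8 to the basis.

The other S-polynomials (S(f_2,h_3), S(f_1,h_4), S(f_2,h_4), S(h_3,h_4)) all reduce to 0 modulo the current basis, so we have a Gröbner basis.
Inter-reduce: drop elements whose leading term is divisible by another's, tail-reduce, and make monic.
Reduced Gröbner basis: {x² - 19/9x + 20/27y + 10/9, xy - 5/4x + 5/4, y² - 27/16x + ¼y + 27/16}.
Label its elements g_1 = x² - 19/9x + 20/27y + 10/9, g_2 = xy - 5/4x + 5/4, g_3 = y² - 27/16x + ¼y + 27/16.

Reduce p = ½xy + 8y² - 113/8x + 2y + 113/8 modulo G:
  leading term xy: subtract (½)·g_2 from ½xy + 8y² - 113/8x + 2y + 113/8 → 8y² - 27/2x + 2y + 27/2
  leading term y²: subtract (8)·g_3 from 8y² - 27/2x + 2y + 27/2 → 0
  normal form = 0.
Since the normal form is 0, p ∈ I.

The remainder on division by a Gröbner basis is unique — it is the normal form.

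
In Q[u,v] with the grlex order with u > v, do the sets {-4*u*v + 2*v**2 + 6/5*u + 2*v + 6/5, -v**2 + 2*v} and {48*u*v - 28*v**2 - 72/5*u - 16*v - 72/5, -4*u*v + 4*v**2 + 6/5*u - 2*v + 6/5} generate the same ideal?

Yes, the ideals are equal.

Two ideals are equal iff their reduced Gröbner bases coincide (the reduced basis is unique for a fixed ordering).
Buchberger on the first generating set:
f_1 = -4*u*v + 2*v**2 + 6/5*u + 2*v + 6/5, LT = u*v.
f_2 = -v**2 + 2*v, LT = v**2.

S(f_1,f_2): lcm = u*v**2. S = -1/2*v**3 + 17/10*u*v - 1/2*v**2 - 3/10*v.
  leading term v**3: subtract (1/2*v)·f_2 from -1/2*v**3 + 17/10*u*v - 1/2*v**2 - 3/10*v → 17/10*u*v - 3/2*v**2 - 3/10*v
  leading term u*v: subtract (-17/40)·f_1 from 17/10*u*v - 3/2*v**2 - 3/10*v → -13/20*v**2 + 51/100*u + 11/20*v + 51/100
  leading term v**2: subtract (13/20)·f_2 from -13/20*v**2 + 51/100*u + 11/20*v + 51/100 → 51/100*u - 3/4*v + 51/100
  leading term u: no divisor's leading term divides it; move 51/100*u to the remainder.
  leading term v: no divisor's leading term divides it; move -3/4*v to the remainder.
  leading term 1: no divisor's leading term divides it; move 51/100 to the remainder.
  remainder 51/100*u - 3/4*v + 51/100 ≠ 0; add g_3 = 51/100*u - 3/4*v + 51/100 to the basis.

The other S-polynomials (S(f_1,g_3), S(f_2,g_3)) all reduce to 0 modulo the current basis, so we have a Gröbner basis.
Inter-reduce: drop elements whose leading term is divisible by another's, tail-reduce, and make monic.
Reduced Gröbner basis: {v**2 - 2*v, u - 25/17*v + 1}.

Buchberger on the second generating set:
h_1 = 48*u*v - 28*v**2 - 72/5*u - 16*v - 72/5, LT = u*v.
h_2 = -4*u*v + 4*v**2 + 6/5*u - 2*v + 6/5, LT = u*v.

S(h_1,h_2): lcm = u*v. S = 5/12*v**2 - 5/6*v.
  leading term v**2: no divisor's leading term divides it; move 5/12*v**2 to the remainder.
  leading term v: no divisor's leading term divides it; move -5/6*v to the remainder.
  remainder 5/12*v**2 - 5/6*v ≠ 0; add k_3 = 5/12*v**2 - 5/6*v to the basis.

S(h_1,k_3): lcm = u*v**2. S = -7/12*v**3 + 17/10*u*v - 1/3*v**2 - 3/10*v.
  leading term v**3: subtract (-7/5*v)·k_3 from -7/12*v**3 + 17/10*u*v - 1/3*v**2 - 3/10*v → 17/10*u*v - 3/2*v**2 - 3/10*v
  leading term u*v: subtract (17/480)·h_1 from 17/10*u*v - 3/2*v**2 - 3/10*v → -61/120*v**2 + 51/100*u + 4/15*v + 51/100
  leading term v**2: subtract (-61/50)·k_3 from -61/120*v**2 + 51/100*u + 4/15*v + 51/100 → 51/100*u - 3/4*v + 51/100
  leading term u: no divisor's leading term divides it; move 51/100*u to the remainder.
  leading term v: no divisor's leading term divides it; move -3/4*v to the remainder.
  leading term 1: no divisor's leading term divides it; move 51/100 to the remainder.
  remainder 51/100*u - 3/4*v + 51/100 ≠ 0; add k_4 = 51/100*u - 3/4*v + 51/100 to the basis.

The other S-polynomials (S(h_2,k_3), S(h_1,k_4), S(h_2,k_4), S(k_3,k_4)) all reduce to 0 modulo the current basis, so we have a Gröbner basis.
Inter-reduce: drop elements whose leading term is divisible by another's, tail-reduce, and make monic.
Reduced Gröbner basis: {v**2 - 2*v, u - 25/17*v + 1}.

Same reduced basis, so the two generating sets span the same ideal.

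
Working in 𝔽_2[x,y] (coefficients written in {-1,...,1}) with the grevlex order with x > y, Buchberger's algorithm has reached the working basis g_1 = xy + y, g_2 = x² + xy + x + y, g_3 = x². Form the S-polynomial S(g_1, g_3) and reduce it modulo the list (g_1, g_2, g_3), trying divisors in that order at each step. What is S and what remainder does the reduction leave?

S(g_1, g_3) = xy; remainder on division = y.

lcm(LM(g_1), LM(g_3)) = x²y.
S = (lcm/LT(g_1))·g_1 − (lcm/LT(g_3))·g_3 = xy.
Reduce S modulo (g_1, g_2, g_3) in that order:
  leading term xy: subtract (1)·g_1 from xy → y
  leading term y: no divisor's leading term divides it; move y to the remainder.
The remainder y is nonzero, so it would be added as the next basis element.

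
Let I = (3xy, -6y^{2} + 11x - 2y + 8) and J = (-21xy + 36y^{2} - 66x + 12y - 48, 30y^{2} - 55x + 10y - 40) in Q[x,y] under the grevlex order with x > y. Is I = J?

Equality of ideals is decidable: compute both reduced Gröbner bases (unique for the ordering) and check whether they agree.
Buchberger on the first generating set:
f_1 = 3xy, LT = xy.
f_2 = -6y^{2} + 11x - 2y + 8, LT = y^{2}.

S(f_1,f_2): lcm = xy^{2}. S = \tfrac{11}{6}x^{2} - \tfrac{1}{3}xy + \tfrac{4}{3}x.
  leading term x^{2}: no divisor's leading term divides it; move \tfrac{11}{6}x^{2} to the remainder.
  leading term xy: subtract (-\tfrac{1}{9})·f_1 from -\tfrac{1}{3}xy + \tfrac{4}{3}x → \tfrac{4}{3}x
  leading term x: no divisor's leading term divides it; move \tfrac{4}{3}x to the remainder.
  remainder \tfrac{11}{6}x^{2} + \tfrac{4}{3}x ≠ 0; add g_3 = \tfrac{11}{6}x^{2} + \tfrac{4}{3}x to the basis.

The other S-polynomials (S(f_1,g_3), S(f_2,g_3)) all reduce to 0 modulo the current basis, so we have a Gröbner basis.
Inter-reduce: drop elements whose leading term is divisible by another's, tail-reduce, and make monic.
Reduced Gröbner basis: {x^{2} + \tfrac{8}{11}x, xy, y^{2} - \tfrac{11}{6}x + \tfrac{1}{3}y - \tfrac{4}{3}}.

Buchberger on the second generating set:
h_1 = -21xy + 36y^{2} - 66x + 12y - 48, LT = xy.
h_2 = 30y^{2} - 55x + 10y - 40, LT = y^{2}.

S(h_1,h_2): lcm = xy^{2}. S = -\tfrac{12}{7}y^{3} + \tfrac{11}{6}x^{2} + \tfrac{59}{21}xy - \tfrac{4}{7}y^{2} + \tfrac{4}{3}x + \tfrac{16}{7}y.
  leading term y^{3}: subtract (-\tfrac{2}{35}y)·h_2 from -\tfrac{12}{7}y^{3} + \tfrac{11}{6}x^{2} + \tfrac{59}{21}xy - \tfrac{4}{7}y^{2} + \tfrac{4}{3}x + \tfrac{16}{7}y → \tfrac{11}{6}x^{2} - \tfrac{1}{3}xy + \tfrac{4}{3}x
  leading term x^{2}: no divisor's leading term divides it; move \tfrac{11}{6}x^{2} to the remainder.
  leading term xy: subtract (\tfrac{1}{63})·h_1 from -\tfrac{1}{3}xy + \tfrac{4}{3}x → -\tfrac{4}{7}y^{2} + \tfrac{50}{21}x - \tfrac{4}{21}y + \tfrac{16}{21}
  leading term y^{2}: subtract (-\tfrac{2}{105})·h_2 from -\tfrac{4}{7}y^{2} + \tfrac{50}{21}x - \tfrac{4}{21}y + \tfrac{16}{21} → \tfrac{4}{3}x
  leading term x: no divisor's leading term divides it; move \tfrac{4}{3}x to the remainder.
  remainder \tfrac{11}{6}x^{2} + \tfrac{4}{3}x ≠ 0; add k_3 = \tfrac{11}{6}x^{2} + \tfrac{4}{3}x to the basis.

The other S-polynomials (S(h_1,k_3), S(h_2,k_3)) all reduce to 0 modulo the current basis, so we have a Gröbner basis.
Inter-reduce: drop elements whose leading term is divisible by another's, tail-reduce, and make monic.
Reduced Gröbner basis: {x^{2} + \tfrac{8}{11}x, xy, y^{2} - \tfrac{11}{6}x + \tfrac{1}{3}y - \tfrac{4}{3}}.

These coincide, so the ideals are equal.

Yes, the ideals are equal.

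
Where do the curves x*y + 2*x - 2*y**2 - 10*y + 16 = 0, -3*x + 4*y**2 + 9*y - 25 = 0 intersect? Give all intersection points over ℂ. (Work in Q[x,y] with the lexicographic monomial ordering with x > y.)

Compute a lex Gröbner basis by Buchberger's algorithm.
f_1 = x*y + 2*x - 2*y**2 - 10*y + 16, LT = x*y.
f_2 = -3*x + 4*y**2 + 9*y - 25, LT = x.

S(f_1,f_2): lcm = x*y. S = 2*x + 4/3*y**3 + y**2 - 55/3*y + 16.
  reduce S modulo (f_1, f_2):
  remainder 4/3*y**3 + 11/3*y**2 - 37/3*y - 2/3 ≠ 0; add h_3 = 4/3*y**3 + 11/3*y**2 - 37/3*y - 2/3 to the basis.

The other S-polynomials (S(f_1,h_3), S(f_2,h_3)) all reduce to 0 modulo the current basis, so we have a Gröbner basis.
Inter-reduce: drop elements whose leading term is divisible by another's, tail-reduce, and make monic.
Reduced Gröbner basis: {x - 4/3*y**2 - 3*y + 25/3, y**3 + 11/4*y**2 - 37/4*y - 1/2}.

The lex basis is triangular: the last element involves only y. Solving y**3 + 11/4*y**2 - 37/4*y - 1/2 = 0 gives y ∈ {2, -19/8 - sqrt(345)/8, -19/8 + sqrt(345)/8}; substituting each value into the earlier elements determines the remaining variables.
  y = 2: the earlier basis element becomes x - 3 = 0, giving x = 3 — point (3, 2).
  y = -19/8 - sqrt(345)/8: the earlier basis element becomes x - 5*sqrt(345)/12 + 3/4 = 0, giving x = -3/4 + 5*sqrt(345)/12 — point (-3/4 + 5*sqrt(345)/12, -19/8 - sqrt(345)/8).
  y = -19/8 + sqrt(345)/8: the earlier basis element becomes x + 3/4 + 5*sqrt(345)/12 = 0, giving x = -5*sqrt(345)/12 - 3/4 — point (-5*sqrt(345)/12 - 3/4, -19/8 + sqrt(345)/8).

{(3, 2), (-3/4 + 5*sqrt(345)/12, -19/8 - sqrt(345)/8), (-5*sqrt(345)/12 - 3/4, -19/8 + sqrt(345)/8)}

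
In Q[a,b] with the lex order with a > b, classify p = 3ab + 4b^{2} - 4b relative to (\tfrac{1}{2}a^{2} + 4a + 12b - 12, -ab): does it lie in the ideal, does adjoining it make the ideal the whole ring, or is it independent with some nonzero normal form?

3ab + 4b^{2} - 4b lies in I (it reduces to 0).

First compute the reduced Gröbner basis of I by Buchberger's algorithm.
f_1 = \tfrac{1}{2}a^{2} + 4a + 12b - 12, LT = a^{2}.
f_2 = -ab, LT = ab.

S(f_1,f_2): lcm = a^{2}b. S = 8ab + 24b^{2} - 24b.
  leading term ab: subtract (-8)·f_2 from 8ab + 24b^{2} - 24b → 24b^{2} - 24b
  leading term b^{2}: no divisor's leading term divides it; move 24b^{2} to the remainder.
  leading term b: no divisor's leading term divides it; move -24b to the remainder.
  remainder 24b^{2} - 24b ≠ 0; add h_3 = 24b^{2} - 24b to the basis.

S(f_1,h_3): leading monomials are coprime, so the S-polynomial reduces to 0 (Buchberger's first criterion).
S(f_2,h_3): lcm = ab^{2}. S = ab.
  leading term ab: subtract (-1)·f_2 from ab → 0
  remainder 0.

Every S-polynomial of the final basis reduces to 0, so we have a Gröbner basis.
Inter-reduce: drop elements whose leading term is divisible by another's, tail-reduce, and make monic.
Reduced Gröbner basis: {a^{2} + 8a + 24b - 24, ab, b^{2} - b}.
Label its elements g_1 = a^{2} + 8a + 24b - 24, g_2 = ab, g_3 = b^{2} - b.

Reduce p = 3ab + 4b^{2} - 4b modulo G:
  leading term ab: subtract (3)·g_2 from 3ab + 4b^{2} - 4b → 4b^{2} - 4b
  leading term b^{2}: subtract (4)·g_3 from 4b^{2} - 4b → 0
  normal form = 0.
Since the normal form is 0, p ∈ I.

The remainder on division by a Gröbner basis is unique — it is the normal form.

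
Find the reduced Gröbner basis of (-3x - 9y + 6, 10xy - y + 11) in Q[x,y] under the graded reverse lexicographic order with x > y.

f_1 = -3x - 9y + 6, LT = x.
f_2 = 10xy - y + 11, LT = xy.

S(f_1,f_2): lcm = xy. S = 3y^2 - 19/10y - 11/10.
  leading term y^2: no divisor's leading term divides it; move 3y^2 to the remainder.
  leading term y: no divisor's leading term divides it; move -19/10y to the remainder.
  leading term 1: no divisor's leading term divides it; move -11/10 to the remainder.
  remainder 3y^2 - 19/10y - 11/10 ≠ 0; add g_3 = 3y^2 - 19/10y - 11/10 to the basis.

The other S-polynomials (S(f_1,g_3), S(f_2,g_3)) all reduce to 0 modulo the current basis, so we have a Gröbner basis.
Inter-reduce: drop elements whose leading term is divisible by another's, tail-reduce, and make monic.

G = {y^2 - 19/30y - 11/30, x + 3y - 2}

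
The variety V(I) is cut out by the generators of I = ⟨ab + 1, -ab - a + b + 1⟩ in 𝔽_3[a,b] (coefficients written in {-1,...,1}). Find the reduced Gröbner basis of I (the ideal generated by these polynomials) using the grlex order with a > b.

f_1 = ab + 1, LT = ab.
f_2 = -ab - a + b + 1, LT = ab.

S(f_1,f_2): lcm = ab. S = -a + b - 1.
  leading term a: no divisor's leading term divides it; move -a to the remainder.
  leading term b: no divisor's leading term divides it; move b to the remainder.
  leading term 1: no divisor's leading term divides it; move -1 to the remainder.
  remainder -a + b - 1 ≠ 0; add g_3 = -a + b - 1 to the basis.

S(f_1,g_3): lcm = ab. S = b² - b + 1.
  leading term b²: no divisor's leading term divides it; move b² to the remainder.
  leading term b: no divisor's leading term divides it; move -b to the remainder.
  leading term 1: no divisor's leading term divides it; move 1 to the remainder.
  remainder b² - b + 1 ≠ 0; add g_4 = b² - b + 1 to the basis.

The other S-polynomials (S(f_2,g_3), S(f_1,g_4), S(f_2,g_4), S(g_3,g_4)) all reduce to 0 modulo the current basis, so we have a Gröbner basis.
Inter-reduce: drop elements whose leading term is divisible by another's, tail-reduce, and make monic.

G = {b² - b + 1, a - b + 1}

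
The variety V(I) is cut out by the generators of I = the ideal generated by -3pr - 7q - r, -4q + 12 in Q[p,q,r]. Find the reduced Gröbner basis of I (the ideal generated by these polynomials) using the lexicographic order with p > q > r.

G = {pr + 1/3r + 7, q - 3}

f_1 = -3pr - 7q - r, LT = pr.
f_2 = -4q + 12, LT = q.

The S-polynomials (S(f_1,f_2)) all reduce to 0 modulo the current basis, so we have a Gröbner basis.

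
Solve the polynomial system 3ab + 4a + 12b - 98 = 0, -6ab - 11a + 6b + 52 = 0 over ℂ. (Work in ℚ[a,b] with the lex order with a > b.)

Compute a lex Gröbner basis by Buchberger's algorithm.
f_1 = 3ab + 4a + 12b - 98, LT = ab.
f_2 = -6ab - 11a + 6b + 52, LT = ab.

S(f_1,f_2): lcm = ab. S = -½a + 5b - 24.
  leading term a: no divisor's leading term divides it; move -½a to the remainder.
  leading term b: no divisor's leading term divides it; move 5b to the remainder.
  leading term 1: no divisor's leading term divides it; move -24 to the remainder.
  remainder -½a + 5b - 24 ≠ 0; add h_3 = -½a + 5b - 24 to the basis.

S(f_1,h_3): lcm = ab. S = 4/3a + 10b² - 44b - 98/3.
  leading term a: subtract (-8/3)·h_3 from 4/3a + 10b² - 44b - 98/3 → 10b² - 92/3b - 290/3
  leading term b²: no divisor's leading term divides it; move 10b² to the remainder.
  leading term b: no divisor's leading term divides it; move -92/3b to the remainder.
  leading term 1: no divisor's leading term divides it; move -290/3 to the remainder.
  remainder 10b² - 92/3b - 290/3 ≠ 0; add h_4 = 10b² - 92/3b - 290/3 to the basis.

S(f_2,h_3): lcm = ab. S = 11/6a + 10b² - 49b - 26/3.
  leading term a: subtract (-11/3)·h_3 from 11/6a + 10b² - 49b - 26/3 → 10b² - 92/3b - 290/3
  leading term b²: subtract (1)·h_4 from 10b² - 92/3b - 290/3 → 0
  remainder 0.

S(f_1,h_4): lcm = ab². S = 22/5ab + 29/3a + 4b² - 98/3b.
  leading term ab: subtract (22/15)·f_1 from 22/5ab + 29/3a + 4b² - 98/3b → 19/5a + 4b² - 754/15b + 2156/15
  leading term a: subtract (-38/5)·h_3 from 19/5a + 4b² - 754/15b + 2156/15 → 4b² - 184/15b - 116/3
  leading term b²: subtract (⅖)·h_4 from 4b² - 184/15b - 116/3 → 0
  remainder 0.

S(f_2,h_4): lcm = ab². S = 49/10ab + 29/3a - b² - 26/3b.
  leading term ab: subtract (49/30)·f_1 from 49/10ab + 29/3a - b² - 26/3b → 47/15a - b² - 424/15b + 2401/15
  leading term a: subtract (-94/15)·h_3 from 47/15a - b² - 424/15b + 2401/15 → -b² + 46/15b + 29/3
  leading term b²: subtract (-1/10)·h_4 from -b² + 46/15b + 29/3 → 0
  remainder 0.

S(h_3,h_4): leading monomials are coprime, so the S-polynomial reduces to 0 (Buchberger's first criterion).
Every S-polynomial of the final basis reduces to 0, so we have a Gröbner basis.
Inter-reduce: drop elements whose leading term is divisible by another's, tail-reduce, and make monic.
Reduced Gröbner basis: {a - 10b + 48, b² - 46/15b - 29/3}.

Elimination: the polynomial b² - 46/15b - 29/3 lies in the elimination ideal for b, so b ∈ {-29/15, 5}. For each such b, the remaining basis elements (now univariate) give the rest of the solution.
  b = -29/15: the earlier basis element becomes a + 202/3 = 0, giving a = -202/3 — point (-202/3, -29/15).
  b = 5: the earlier basis element becomes a - 2 = 0, giving a = 2 — point (2, 5).
Substituting each solution back into the original system confirms all equations vanish.
This is the nonlinear analogue of row-reducing a linear system.

{(-202/3, -29/15), (2, 5)}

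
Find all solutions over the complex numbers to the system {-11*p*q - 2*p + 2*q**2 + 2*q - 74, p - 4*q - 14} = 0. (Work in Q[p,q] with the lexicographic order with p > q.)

{(2, -3), (226/21, -17/21)}

Compute a lex Gröbner basis by Buchberger's algorithm.
f_1 = -11*p*q - 2*p + 2*q**2 + 2*q - 74, LT = p*q.
f_2 = p - 4*q - 14, LT = p.

S(f_1,f_2): lcm = p*q. S = 2/11*p + 42/11*q**2 + 152/11*q + 74/11.
  leading term p: subtract (2/11)·f_2 from 2/11*p + 42/11*q**2 + 152/11*q + 74/11 → 42/11*q**2 + 160/11*q + 102/11
  leading term q**2: no divisor's leading term divides it; move 42/11*q**2 to the remainder.
  leading term q: no divisor's leading term divides it; move 160/11*q to the remainder.
  leading term 1: no divisor's leading term divides it; move 102/11 to the remainder.
  remainder 42/11*q**2 + 160/11*q + 102/11 ≠ 0; add h_3 = 42/11*q**2 + 160/11*q + 102/11 to the basis.

The other S-polynomials (S(f_1,h_3), S(f_2,h_3)) all reduce to 0 modulo the current basis, so we have a Gröbner basis.
Inter-reduce: drop elements whose leading term is divisible by another's, tail-reduce, and make monic.
Reduced Gröbner basis: {p - 4*q - 14, q**2 + 80/21*q + 17/7}.

Elimination: the polynomial q**2 + 80/21*q + 17/7 lies in the elimination ideal for q, so q ∈ {-3, -17/21}. For each such q, the remaining basis elements (now univariate) give the rest of the solution.
  q = -3: the earlier basis element becomes p - 2 = 0, giving p = 2 — point (2, -3).
  q = -17/21: the earlier basis element becomes p - 226/21 = 0, giving p = 226/21 — point (226/21, -17/21).
Each listed point satisfies every original equation (direct substitution).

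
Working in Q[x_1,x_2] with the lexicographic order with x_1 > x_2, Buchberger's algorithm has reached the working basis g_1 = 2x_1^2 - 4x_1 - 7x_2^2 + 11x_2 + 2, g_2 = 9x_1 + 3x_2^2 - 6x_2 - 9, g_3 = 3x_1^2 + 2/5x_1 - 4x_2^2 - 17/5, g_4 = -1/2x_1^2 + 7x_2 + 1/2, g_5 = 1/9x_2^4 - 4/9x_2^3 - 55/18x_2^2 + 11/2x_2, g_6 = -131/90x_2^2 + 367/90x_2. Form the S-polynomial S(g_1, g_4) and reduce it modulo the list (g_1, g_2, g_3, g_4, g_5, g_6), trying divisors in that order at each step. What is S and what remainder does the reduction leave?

S(g_1, g_4) = -2x_1 - 7/2x_2^2 + 39/2x_2 + 2; remainder on division = 1340/131x_2.

lcm(LM(g_1), LM(g_4)) = x_1^2.
S = (lcm/LT(g_1))·g_1 − (lcm/LT(g_4))·g_4 = -2x_1 - 7/2x_2^2 + 39/2x_2 + 2.
Reduce S modulo (g_1, g_2, g_3, g_4, g_5, g_6) in that order:
  leading term x_1: subtract (-2/9)·g_2 from -2x_1 - 7/2x_2^2 + 39/2x_2 + 2 → -17/6x_2^2 + 109/6x_2
  leading term x_2^2: subtract (255/131)·g_6 from -17/6x_2^2 + 109/6x_2 → 1340/131x_2
  leading term x_2: no divisor's leading term divides it; move 1340/131x_2 to the remainder.
The remainder 1340/131x_2 is nonzero, so it would be added as the next basis element.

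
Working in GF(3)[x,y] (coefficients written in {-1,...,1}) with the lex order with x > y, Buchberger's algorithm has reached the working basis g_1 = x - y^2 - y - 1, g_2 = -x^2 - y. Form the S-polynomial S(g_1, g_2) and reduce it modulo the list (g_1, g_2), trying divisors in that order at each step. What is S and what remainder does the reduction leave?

lcm(LM(g_1), LM(g_2)) = x^2.
S = (lcm/LT(g_1))·g_1 − (lcm/LT(g_2))·g_2 = -xy^2 - xy - x - y.
Reduce S modulo (g_1, g_2) in that order:
  leading term xy^2: subtract (-y^2)·g_1 from -xy^2 - xy - x - y → -xy - x - y^4 - y^3 - y^2 - y
  leading term xy: subtract (-y)·g_1 from -xy - x - y^4 - y^3 - y^2 - y → -x - y^4 + y^3 + y^2 + y
  leading term x: subtract (-1)·g_1 from -x - y^4 + y^3 + y^2 + y → -y^4 + y^3 - 1
  leading term y^4: no divisor's leading term divides it; move -y^4 to the remainder.
  leading term y^3: no divisor's leading term divides it; move y^3 to the remainder.
  leading term 1: no divisor's leading term divides it; move -1 to the remainder.
The remainder -y^4 + y^3 - 1 is nonzero, so it would be added as the next basis element.

S(g_1, g_2) = -xy^2 - xy - x - y; remainder on division = -y^4 + y^3 - 1.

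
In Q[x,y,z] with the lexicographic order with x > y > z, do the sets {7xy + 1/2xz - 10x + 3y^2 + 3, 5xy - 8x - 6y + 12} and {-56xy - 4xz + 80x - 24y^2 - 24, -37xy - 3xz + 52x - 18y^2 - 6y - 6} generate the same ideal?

Yes, the ideals are equal.

Since reduced Gröbner bases are canonical representatives of ideals under a given ordering, it suffices to compute and compare them.
Buchberger on the first generating set:
f_1 = 7xy + 1/2xz - 10x + 3y^2 + 3, LT = xy.
f_2 = 5xy - 8x - 6y + 12, LT = xy.

S(f_1,f_2): lcm = xy. S = 1/14xz + 6/35x + 3/7y^2 + 6/5y - 69/35.
  reduce S modulo (f_1, f_2):
  remainder 1/14xz + 6/35x + 3/7y^2 + 6/5y - 69/35 ≠ 0; add g_3 = 1/14xz + 6/35x + 3/7y^2 + 6/5y - 69/35 to the basis.

S(f_1,g_3): lcm = xyz. S = -12/5xy + 1/14xz^2 - 10/7xz - 6y^3 + 3/7y^2z - 84/5y^2 + 138/5y + 3/7z.
  reduce S modulo (f_1, f_2, g_3):
  remainder -6y^3 - 36/5y^2 - 6/5yz + 258/5y + 12/5z - 192/5 ≠ 0; add g_4 = -6y^3 - 36/5y^2 - 6/5yz + 258/5y + 12/5z - 192/5 to the basis.

The other S-polynomials (S(f_2,g_3), S(f_1,g_4), S(f_2,g_4), S(g_3,g_4)) all reduce to 0 modulo the current basis, so we have a Gröbner basis.
Inter-reduce: drop elements whose leading term is divisible by another's, tail-reduce, and make monic.
Reduced Gröbner basis: {xy - 8/5x - 6/5y + 12/5, xz + 12/5x + 6y^2 + 84/5y - 138/5, y^3 + 6/5y^2 + 1/5yz - 43/5y - 2/5z + 32/5}.

Buchberger on the second generating set:
h_1 = -56xy - 4xz + 80x - 24y^2 - 24, LT = xy.
h_2 = -37xy - 3xz + 52x - 18y^2 - 6y - 6, LT = xy.

S(h_1,h_2): lcm = xy. S = -5/518xz - 6/259x - 15/259y^2 - 6/37y + 69/259.
  reduce S modulo (h_1, h_2):
  remainder -5/518xz - 6/259x - 15/259y^2 - 6/37y + 69/259 ≠ 0; add k_3 = -5/518xz - 6/259x - 15/259y^2 - 6/37y + 69/259 to the basis.

S(h_1,k_3): lcm = xyz. S = -12/5xy + 1/14xz^2 - 10/7xz - 6y^3 + 3/7y^2z - 84/5y^2 + 138/5y + 3/7z.
  reduce S modulo (h_1, h_2, k_3):
  remainder -6y^3 - 36/5y^2 - 6/5yz + 258/5y + 12/5z - 192/5 ≠ 0; add k_4 = -6y^3 - 36/5y^2 - 6/5yz + 258/5y + 12/5z - 192/5 to the basis.

The other S-polynomials (S(h_2,k_3), S(h_1,k_4), S(h_2,k_4), S(k_3,k_4)) all reduce to 0 modulo the current basis, so we have a Gröbner basis.
Inter-reduce: drop elements whose leading term is divisible by another's, tail-reduce, and make monic.
Reduced Gröbner basis: {xy - 8/5x - 6/5y + 12/5, xz + 12/5x + 6y^2 + 84/5y - 138/5, y^3 + 6/5y^2 + 1/5yz - 43/5y - 2/5z + 32/5}.

Same reduced basis, so the two generating sets span the same ideal.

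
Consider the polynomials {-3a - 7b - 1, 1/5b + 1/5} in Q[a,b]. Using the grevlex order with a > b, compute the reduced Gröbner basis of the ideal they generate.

f_1 = -3a - 7b - 1, LT = a.
f_2 = 1/5b + 1/5, LT = b.

The S-polynomials (S(f_1,f_2)) all reduce to 0 modulo the current basis, so we have a Gröbner basis.

G = {a - 2, b + 1}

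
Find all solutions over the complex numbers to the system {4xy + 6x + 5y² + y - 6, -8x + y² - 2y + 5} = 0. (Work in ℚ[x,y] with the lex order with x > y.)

{(13, -9), (1, -1), (17/32, 1/2)}

Compute a lex Gröbner basis by Buchberger's algorithm.
f_1 = 4xy + 6x + 5y² + y - 6, LT = xy.
f_2 = -8x + y² - 2y + 5, LT = x.

S(f_1,f_2): lcm = xy. S = 3/2x + ⅛y³ + y² + ⅞y - 3/2.
  leading term x: subtract (-3/16)·f_2 from 3/2x + ⅛y³ + y² + ⅞y - 3/2 → ⅛y³ + 19/16y² + ½y - 9/16
  leading term y³: no divisor's leading term divides it; move ⅛y³ to the remainder.
  leading term y²: no divisor's leading term divides it; move 19/16y² to the remainder.
  leading term y: no divisor's leading term divides it; move ½y to the remainder.
  leading term 1: no divisor's leading term divides it; move -9/16 to the remainder.
  remainder ⅛y³ + 19/16y² + ½y - 9/16 ≠ 0; add h_3 = ⅛y³ + 19/16y² + ½y - 9/16 to the basis.

The other S-polynomials (S(f_1,h_3), S(f_2,h_3)) all reduce to 0 modulo the current basis, so we have a Gröbner basis.
Inter-reduce: drop elements whose leading term is divisible by another's, tail-reduce, and make monic.
Reduced Gröbner basis: {x - ⅛y² + ¼y - ⅝, y³ + 19/2y² + 4y - 9/2}.

From the last basis element, y³ + 19/2y² + 4y - 9/2 = 0, so y takes values in {-9, -1, 1/2}. Each choice, substituted upward through the basis, yields the corresponding point(s) of the solution set.
  y = -9: the earlier basis element becomes x - 13 = 0, giving x = 13 — point (13, -9).
  y = -1: the earlier basis element becomes x - 1 = 0, giving x = 1 — point (1, -1).
  y = 1/2: the earlier basis element becomes x - 17/32 = 0, giving x = 17/32 — point (17/32, 1/2).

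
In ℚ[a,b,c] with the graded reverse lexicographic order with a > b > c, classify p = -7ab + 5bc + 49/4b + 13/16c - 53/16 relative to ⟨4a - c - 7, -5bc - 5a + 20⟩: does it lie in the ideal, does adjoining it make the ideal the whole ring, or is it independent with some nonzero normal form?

First compute the reduced Gröbner basis of I by Buchberger's algorithm.
f_1 = 4a - c - 7, LT = a.
f_2 = -5bc - 5a + 20, LT = bc.

The S-polynomials (S(f_1,f_2)) all reduce to 0 modulo the current basis, so we have a Gröbner basis.
Inter-reduce: drop elements whose leading term is divisible by another's, tail-reduce, and make monic.
Reduced Gröbner basis: {bc + ¼c - 9/4, a - ¼c - 7/4}.
Label its elements g_1 = bc + ¼c - 9/4, g_2 = a - ¼c - 7/4.

Reduce p = -7ab + 5bc + 49/4b + 13/16c - 53/16 modulo G:
  leading term ab: subtract (-7b)·g_2 from -7ab + 5bc + 49/4b + 13/16c - 53/16 → 13/4bc + 13/16c - 53/16
  leading term bc: subtract (13/4)·g_1 from 13/4bc + 13/16c - 53/16 → 4
  leading term 1: no divisor's leading term divides it; move 4 to the remainder.
  normal form = 4.
The normal form is nonzero, so p ∉ I. Since p minus its normal form lies in I, I + (p) = I + (r) where r = 4; decide whether this ideal is the whole ring.
Here r = 4 is a nonzero constant, hence a unit: 1 ∈ I + (p), the Gröbner basis of I + (p) is {1}, and the enlarged system has no common solution — adjoining p is inconsistent.

Adjoining -7ab + 5bc + 49/4b + 13/16c - 53/16 makes the ideal the whole ring: the system is inconsistent.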